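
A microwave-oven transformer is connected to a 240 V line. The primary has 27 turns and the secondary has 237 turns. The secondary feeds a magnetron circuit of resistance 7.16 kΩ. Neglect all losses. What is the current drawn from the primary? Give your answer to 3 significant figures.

I_p ≈ 2.58 A

V_s = V_p × N_s/N_p = 240 × 237/27 = 2106.7 V.
I_s = V_s/R = 2106.7/7160 = 0.29423 A.
For an ideal transformer I_p N_p = I_s N_s, so I_p = 0.29423 × 237/27 = 2.58 A.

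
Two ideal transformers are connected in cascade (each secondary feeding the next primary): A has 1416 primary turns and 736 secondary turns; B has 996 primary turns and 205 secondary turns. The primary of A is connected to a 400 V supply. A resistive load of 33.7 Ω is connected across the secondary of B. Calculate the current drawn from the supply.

I_supply ≈ 0.136 A

Secondary of A: V = 400.00 × 736/1416 = 207.91 V.
Secondary of B: V = 207.91 × 205/996 = 42.793 V.
I_load = 42.793/33.7 = 1.2698 A, so P_out = 42.793 × 1.2698 = 54.339 W.
All ideal ⇒ P_in = P_out, so I_supply = 54.339/400 = 0.136 A.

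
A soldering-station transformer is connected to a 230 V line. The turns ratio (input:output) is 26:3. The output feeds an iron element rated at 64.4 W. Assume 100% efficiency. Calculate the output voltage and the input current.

V_out = V_in × N_out/N_in = 230 × 3/26 = 26.538 V.
I_out = P/V_out = 64.4/26.538 = 2.4267 A.
I_in = I_out × N_out/N_in = 2.4267 × 3/26 = 0.280 A.

V_out ≈ 26.5 V, I_in ≈ 0.280 A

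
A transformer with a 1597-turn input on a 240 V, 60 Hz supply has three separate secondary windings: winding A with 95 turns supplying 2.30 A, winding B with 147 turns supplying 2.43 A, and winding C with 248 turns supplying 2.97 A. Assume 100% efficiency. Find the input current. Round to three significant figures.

V_A = 240 × 95/1597 = 14.277 V; V_B = 240 × 147/1597 = 22.091 V; V_C = 240 × 248/1597 = 37.270 V.
P_out = V_A I_A + V_B I_B + V_C I_C = 14.277×2.30 + 22.091×2.43 + 37.270×2.97 = 32.837 + 53.682 + 110.69 = 197.21 W.
Ideal ⇒ P_in = P_out, so I_in = P_out/V_in = 197.21/240 = 0.822 A.

I_in ≈ 0.822 A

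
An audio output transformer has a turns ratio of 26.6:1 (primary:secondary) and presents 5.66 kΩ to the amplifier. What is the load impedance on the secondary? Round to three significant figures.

Z_s = Z_p/(N_p/N_s)² = 5660/26.6² = 8.00 Ω.

Z_s ≈ 8.00 Ω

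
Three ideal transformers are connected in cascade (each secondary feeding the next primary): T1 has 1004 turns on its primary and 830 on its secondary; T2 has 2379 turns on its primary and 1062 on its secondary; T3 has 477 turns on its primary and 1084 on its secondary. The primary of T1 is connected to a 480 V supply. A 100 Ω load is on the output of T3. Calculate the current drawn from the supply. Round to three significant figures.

I_supply ≈ 3.38 A

After T1: V = 480.00 × 830/1004 = 396.81 V.
After T2: V = 396.81 × 1062/2379 = 177.14 V.
After T3: V = 177.14 × 1084/477 = 402.56 V.
I_load = 402.56/100 = 4.0256 A, so P_out = 402.56 × 4.0256 = 1620.5 W.
All ideal ⇒ P_in = P_out, so I_supply = 1620.5/480 = 3.38 A.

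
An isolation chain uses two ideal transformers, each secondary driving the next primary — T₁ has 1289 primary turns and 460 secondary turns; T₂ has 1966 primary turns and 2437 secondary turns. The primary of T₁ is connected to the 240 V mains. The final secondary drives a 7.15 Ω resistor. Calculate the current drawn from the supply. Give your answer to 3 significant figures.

Secondary of T₁: V = 240.00 × 460/1289 = 85.648 V.
Secondary of T₂: V = 85.648 × 2437/1966 = 106.17 V.
I_load = 106.17/7.15 = 14.848 A, so P_out = 106.17 × 14.848 = 1576.4 W.
All ideal ⇒ P_in = P_out, so I_supply = 1576.4/240 = 6.57 A.

I_supply ≈ 6.57 A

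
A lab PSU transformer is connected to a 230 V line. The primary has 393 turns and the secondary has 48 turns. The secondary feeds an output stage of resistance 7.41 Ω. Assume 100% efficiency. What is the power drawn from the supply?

P ≈ 106 W

V_s = V_p × N_s/N_p = 230 × 48/393 = 28.092 V.
I_s = V_s/R = 28.092/7.41 = 3.7910 A.
I_p = I_s × N_s/N_p = 3.7910 × 48/393 = 0.46303 A.
P = V_p I_p = 230 × 0.46303 = 106 W.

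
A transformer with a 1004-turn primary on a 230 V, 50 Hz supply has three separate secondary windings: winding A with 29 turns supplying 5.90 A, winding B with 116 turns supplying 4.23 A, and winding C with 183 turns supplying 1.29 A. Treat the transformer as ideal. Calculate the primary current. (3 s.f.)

I_p ≈ 0.894 A

V_A = 230 × 29/1004 = 6.6434 V; V_B = 230 × 116/1004 = 26.574 V; V_C = 230 × 183/1004 = 41.922 V.
P_out = V_A I_A + V_B I_B + V_C I_C = 6.6434×5.90 + 26.574×4.23 + 41.922×1.29 = 39.196 + 112.41 + 54.080 = 205.68 W.
Ideal ⇒ P_in = P_out, so I_p = P_out/V_p = 205.68/230 = 0.894 A.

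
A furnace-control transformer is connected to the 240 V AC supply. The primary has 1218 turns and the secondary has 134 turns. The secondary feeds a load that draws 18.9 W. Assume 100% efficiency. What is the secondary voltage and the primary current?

V_s = V_p × N_s/N_p = 240 × 134/1218 = 26.404 V.
I_s = P/V_s = 18.9/26.404 = 0.71580 A.
I_p = I_s × N_s/N_p = 0.71580 × 134/1218 = 0.0787 A.

V_s ≈ 26.4 V, I_p ≈ 0.0787 A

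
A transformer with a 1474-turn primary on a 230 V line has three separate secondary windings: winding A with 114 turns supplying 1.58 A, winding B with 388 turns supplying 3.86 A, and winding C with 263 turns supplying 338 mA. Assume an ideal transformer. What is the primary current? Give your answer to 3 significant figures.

I_p ≈ 1.20 A

V_A = 230 × 114/1474 = 17.788 V; V_B = 230 × 388/1474 = 60.543 V; V_C = 230 × 263/1474 = 41.038 V.
P_out = V_A I_A + V_B I_B + V_C I_C = 17.788×1.58 + 60.543×3.86 + 41.038×0.338 = 28.106 + 233.69 + 13.871 = 275.67 W.
Ideal ⇒ P_in = P_out, so I_p = P_out/V_p = 275.67/230 = 1.20 A.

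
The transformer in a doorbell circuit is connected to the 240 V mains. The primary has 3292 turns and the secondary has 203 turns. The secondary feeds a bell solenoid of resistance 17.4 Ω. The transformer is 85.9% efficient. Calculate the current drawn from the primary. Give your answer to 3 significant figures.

I_p ≈ 0.0611 A

V_s = 240 × 203/3292 = 14.800 V.
I_s = V_s/R = 14.800/17.4 = 0.85055 A.
P_out = V_s I_s = 14.800 × 0.85055 = 12.588 W.
P_in = P_out/η = 12.588/0.859 = 14.654 W.
I_p = P_in/V_p = 14.654/240 = 0.0611 A.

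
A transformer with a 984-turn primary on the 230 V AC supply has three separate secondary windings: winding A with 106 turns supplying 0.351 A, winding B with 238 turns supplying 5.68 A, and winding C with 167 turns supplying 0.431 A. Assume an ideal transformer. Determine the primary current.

I_p ≈ 1.48 A

V_A = 230 × 106/984 = 24.776 V; V_B = 230 × 238/984 = 55.630 V; V_C = 230 × 167/984 = 39.035 V.
P_out = V_A I_A + V_B I_B + V_C I_C = 24.776×0.351 + 55.630×5.68 + 39.035×0.431 = 8.6965 + 315.98 + 16.824 = 341.50 W.
Ideal ⇒ P_in = P_out, so I_p = P_out/V_p = 341.50/230 = 1.48 A.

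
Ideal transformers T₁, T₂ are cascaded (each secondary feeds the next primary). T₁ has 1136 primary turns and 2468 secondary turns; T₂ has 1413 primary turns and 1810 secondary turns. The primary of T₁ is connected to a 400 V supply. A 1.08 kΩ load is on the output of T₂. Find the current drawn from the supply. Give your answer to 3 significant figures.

I_supply ≈ 2.87 A

After T₁: V = 400.00 × 2468/1136 = 869.01 V.
After T₂: V = 869.01 × 1810/1413 = 1113.2 V.
I_load = 1113.2/1080 = 1.0307 A, so P_out = 1113.2 × 1.0307 = 1147.4 W.
All ideal ⇒ P_in = P_out, so I_supply = 1147.4/400 = 2.87 A.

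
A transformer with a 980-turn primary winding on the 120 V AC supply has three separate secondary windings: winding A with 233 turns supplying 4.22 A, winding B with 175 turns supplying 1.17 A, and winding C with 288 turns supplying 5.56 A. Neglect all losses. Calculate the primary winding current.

I_p ≈ 2.85 A

V_A = 120 × 233/980 = 28.531 V; V_B = 120 × 175/980 = 21.429 V; V_C = 120 × 288/980 = 35.265 V.
P_out = V_A I_A + V_B I_B + V_C I_C = 28.531×4.22 + 21.429×1.17 + 35.265×5.56 = 120.40 + 25.071 + 196.08 = 341.55 W.
Ideal ⇒ P_in = P_out, so I_p = P_out/V_p = 341.55/120 = 2.85 A.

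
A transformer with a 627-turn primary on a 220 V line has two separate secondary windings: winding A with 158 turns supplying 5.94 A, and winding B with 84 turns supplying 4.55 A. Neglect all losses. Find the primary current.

V_A = 220 × 158/627 = 55.439 V; V_B = 220 × 84/627 = 29.474 V.
P_out = V_A I_A + V_B I_B = 55.439×5.94 + 29.474×4.55 = 329.31 + 134.11 = 463.41 W.
Ideal ⇒ P_in = P_out, so I_p = P_out/V_p = 463.41/220 = 2.11 A.

I_p ≈ 2.11 A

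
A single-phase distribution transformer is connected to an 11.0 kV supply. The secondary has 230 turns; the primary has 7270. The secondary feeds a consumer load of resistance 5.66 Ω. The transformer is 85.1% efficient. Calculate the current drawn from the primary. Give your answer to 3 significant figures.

I_p ≈ 2.29 A

V_s = 11000 × 230/7270 = 348.01 V.
I_s = V_s/R = 348.01/5.66 = 61.485 A.
P_out = V_s I_s = 348.01 × 61.485 = 21397 W.
P_in = P_out/η = 21397/0.851 = 25144 W.
I_p = P_in/V_p = 25144/11000 = 2.29 A.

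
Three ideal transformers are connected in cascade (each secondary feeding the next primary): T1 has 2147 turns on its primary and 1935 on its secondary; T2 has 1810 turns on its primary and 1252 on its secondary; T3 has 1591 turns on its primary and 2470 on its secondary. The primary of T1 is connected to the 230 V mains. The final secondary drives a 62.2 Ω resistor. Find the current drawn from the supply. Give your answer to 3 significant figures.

Secondary of T1: V = 230.00 × 1935/2147 = 207.29 V.
Secondary of T2: V = 207.29 × 1252/1810 = 143.38 V.
Secondary of T3: V = 143.38 × 2470/1591 = 222.60 V.
I_load = 222.60/62.2 = 3.5788 A, so P_out = 222.60 × 3.5788 = 796.65 W.
All ideal ⇒ P_in = P_out, so I_supply = 796.65/230 = 3.46 A.

I_supply ≈ 3.46 A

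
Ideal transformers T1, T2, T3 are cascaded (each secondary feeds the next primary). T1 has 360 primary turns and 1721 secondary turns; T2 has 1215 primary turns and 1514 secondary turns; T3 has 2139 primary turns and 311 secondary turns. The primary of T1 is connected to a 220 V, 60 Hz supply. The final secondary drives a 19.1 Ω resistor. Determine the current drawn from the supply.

After T1: V = 220.00 × 1721/360 = 1051.7 V.
After T2: V = 1051.7 × 1514/1215 = 1310.5 V.
After T3: V = 1310.5 × 311/2139 = 190.55 V.
I_load = 190.55/19.1 = 9.9762 A, so P_out = 190.55 × 9.9762 = 1900.9 W.
All ideal ⇒ P_in = P_out, so I_supply = 1900.9/220 = 8.64 A.

I_supply ≈ 8.64 A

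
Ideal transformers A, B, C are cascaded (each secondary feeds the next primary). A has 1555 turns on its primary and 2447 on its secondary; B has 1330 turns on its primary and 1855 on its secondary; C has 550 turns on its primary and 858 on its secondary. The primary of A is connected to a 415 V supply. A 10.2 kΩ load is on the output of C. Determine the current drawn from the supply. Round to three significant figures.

I_supply ≈ 0.477 A

After A: V = 415.00 × 2447/1555 = 653.06 V.
After B: V = 653.06 × 1855/1330 = 910.84 V.
After C: V = 910.84 × 858/550 = 1420.9 V.
I_load = 1420.9/10200 = 0.13931 A, so P_out = 1420.9 × 0.13931 = 197.94 W.
All ideal ⇒ P_in = P_out, so I_supply = 197.94/415 = 0.477 A.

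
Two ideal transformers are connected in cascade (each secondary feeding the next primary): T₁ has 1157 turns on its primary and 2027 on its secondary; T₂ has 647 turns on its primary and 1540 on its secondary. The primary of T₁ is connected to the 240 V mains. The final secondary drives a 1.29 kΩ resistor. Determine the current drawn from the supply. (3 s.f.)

Secondary of T₁: V = 240.00 × 2027/1157 = 420.47 V.
Secondary of T₂: V = 420.47 × 1540/647 = 1000.8 V.
I_load = 1000.8/1290 = 0.77582 A, so P_out = 1000.8 × 0.77582 = 776.44 W.
All ideal ⇒ P_in = P_out, so I_supply = 776.44/240 = 3.24 A.

I_supply ≈ 3.24 A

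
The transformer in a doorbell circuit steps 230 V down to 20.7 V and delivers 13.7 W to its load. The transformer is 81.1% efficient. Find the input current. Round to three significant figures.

P_in = P_out/η = 13.7/0.811 = 16.893 W.
I_in = P_in/V_in = 16.893/230 = 0.0734 A.

I_in ≈ 0.0734 A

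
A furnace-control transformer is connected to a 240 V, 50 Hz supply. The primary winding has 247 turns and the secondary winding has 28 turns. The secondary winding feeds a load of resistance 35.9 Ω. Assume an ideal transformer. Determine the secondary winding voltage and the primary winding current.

V_s = V_p × N_s/N_p = 240 × 28/247 = 27.206 V.
I_s = V_s/R = 27.206/35.9 = 0.75784 A.
I_p = I_s × N_s/N_p = 0.75784 × 28/247 = 0.0859 A.

V_s ≈ 27.2 V, I_p ≈ 0.0859 A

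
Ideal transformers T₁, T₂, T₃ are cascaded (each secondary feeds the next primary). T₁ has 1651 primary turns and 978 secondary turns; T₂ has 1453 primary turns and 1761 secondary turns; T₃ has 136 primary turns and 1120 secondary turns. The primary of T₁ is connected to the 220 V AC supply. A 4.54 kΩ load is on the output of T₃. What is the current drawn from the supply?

I_supply ≈ 1.69 A

Secondary of T₁: V = 220.00 × 978/1651 = 130.32 V.
Secondary of T₂: V = 130.32 × 1761/1453 = 157.95 V.
Secondary of T₃: V = 157.95 × 1120/136 = 1300.7 V.
I_load = 1300.7/4540 = 0.28650 A, so P_out = 1300.7 × 0.28650 = 372.67 W.
All ideal ⇒ P_in = P_out, so I_supply = 372.67/220 = 1.69 A.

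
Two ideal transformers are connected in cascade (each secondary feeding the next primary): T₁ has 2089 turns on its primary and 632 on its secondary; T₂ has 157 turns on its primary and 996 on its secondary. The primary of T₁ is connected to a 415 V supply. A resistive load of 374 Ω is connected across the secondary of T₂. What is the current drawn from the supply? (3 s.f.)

I_supply ≈ 4.09 A

After T₁: V = 415.00 × 632/2089 = 125.55 V.
After T₂: V = 125.55 × 996/157 = 796.50 V.
I_load = 796.50/374 = 2.1297 A, so P_out = 796.50 × 2.1297 = 1696.3 W.
All ideal ⇒ P_in = P_out, so I_supply = 1696.3/415 = 4.09 A.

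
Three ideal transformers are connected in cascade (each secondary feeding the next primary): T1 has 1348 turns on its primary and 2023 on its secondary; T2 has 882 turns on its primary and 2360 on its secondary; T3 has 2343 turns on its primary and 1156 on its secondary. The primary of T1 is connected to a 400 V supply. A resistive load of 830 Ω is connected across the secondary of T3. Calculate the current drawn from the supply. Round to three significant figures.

I_supply ≈ 1.89 A

Secondary of T1: V = 400.00 × 2023/1348 = 600.30 V.
Secondary of T2: V = 600.30 × 2360/882 = 1606.2 V.
Secondary of T3: V = 1606.2 × 1156/2343 = 792.49 V.
I_load = 792.49/830 = 0.95481 A, so P_out = 792.49 × 0.95481 = 756.68 W.
All ideal ⇒ P_in = P_out, so I_supply = 756.68/400 = 1.89 A.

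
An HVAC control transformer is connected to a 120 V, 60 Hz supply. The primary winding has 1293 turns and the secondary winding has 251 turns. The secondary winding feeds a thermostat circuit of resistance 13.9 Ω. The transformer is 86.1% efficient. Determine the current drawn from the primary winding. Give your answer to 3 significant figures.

V_s = 120 × 251/1293 = 23.295 V.
I_s = V_s/R = 23.295/13.9 = 1.6759 A.
P_out = V_s I_s = 23.295 × 1.6759 = 39.039 W.
P_in = P_out/η = 39.039/0.861 = 45.341 W.
I_p = P_in/V_p = 45.341/120 = 0.378 A.

I_p ≈ 0.378 A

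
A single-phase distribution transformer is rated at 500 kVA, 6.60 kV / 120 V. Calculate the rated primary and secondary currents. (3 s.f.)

I_p = S/V_p = 500000/6600 = 75.8 A.
I_s = S/V_s = 500000/120 = 4170 A.

I_p ≈ 75.8 A, I_s ≈ 4170 A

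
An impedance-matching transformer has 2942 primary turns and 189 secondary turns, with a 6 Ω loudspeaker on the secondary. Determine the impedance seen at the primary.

Z_p ≈ 1450 Ω

Z_p = (N_p/N_s)² × Z_s = (2942/189)² × 6 = 1450 Ω.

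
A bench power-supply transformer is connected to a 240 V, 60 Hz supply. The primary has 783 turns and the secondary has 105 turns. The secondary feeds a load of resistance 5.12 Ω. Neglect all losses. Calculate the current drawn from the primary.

I_p ≈ 0.843 A

V_s = V_p × N_s/N_p = 240 × 105/783 = 32.184 V.
I_s = V_s/R = 32.184/5.12 = 6.2859 A.
For an ideal transformer I_p N_p = I_s N_s, so I_p = 6.2859 × 105/783 = 0.843 A.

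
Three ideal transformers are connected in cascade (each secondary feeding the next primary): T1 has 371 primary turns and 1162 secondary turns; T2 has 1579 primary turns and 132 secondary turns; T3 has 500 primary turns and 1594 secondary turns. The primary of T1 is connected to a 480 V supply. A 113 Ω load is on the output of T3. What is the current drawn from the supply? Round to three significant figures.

I_supply ≈ 2.96 A

After T1: V = 480.00 × 1162/371 = 1503.4 V.
After T2: V = 1503.4 × 132/1579 = 125.68 V.
After T3: V = 125.68 × 1594/500 = 400.67 V.
I_load = 400.67/113 = 3.5457 A, so P_out = 400.67 × 3.5457 = 1420.7 W.
All ideal ⇒ P_in = P_out, so I_supply = 1420.7/480 = 2.96 A.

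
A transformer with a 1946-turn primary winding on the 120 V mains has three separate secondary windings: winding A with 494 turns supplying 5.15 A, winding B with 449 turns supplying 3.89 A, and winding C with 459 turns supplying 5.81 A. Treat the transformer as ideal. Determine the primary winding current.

I_p ≈ 3.58 A

V_A = 120 × 494/1946 = 30.462 V; V_B = 120 × 449/1946 = 27.688 V; V_C = 120 × 459/1946 = 28.304 V.
P_out = V_A I_A + V_B I_B + V_C I_C = 30.462×5.15 + 27.688×3.89 + 28.304×5.81 = 156.88 + 107.70 + 164.45 = 429.03 W.
Ideal ⇒ P_in = P_out, so I_p = P_out/V_p = 429.03/120 = 3.58 A.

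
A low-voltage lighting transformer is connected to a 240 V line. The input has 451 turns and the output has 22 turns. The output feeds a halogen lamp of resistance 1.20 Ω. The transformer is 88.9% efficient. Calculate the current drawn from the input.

V_out = 240 × 22/451 = 11.707 V.
I_out = V_out/R = 11.707/1.20 = 9.7561 A.
P_out = V_out I_out = 11.707 × 9.7561 = 114.22 W.
P_in = P_out/η = 114.22/0.889 = 128.48 W.
I_in = P_in/V_in = 128.48/240 = 0.535 A.

I_in ≈ 0.535 A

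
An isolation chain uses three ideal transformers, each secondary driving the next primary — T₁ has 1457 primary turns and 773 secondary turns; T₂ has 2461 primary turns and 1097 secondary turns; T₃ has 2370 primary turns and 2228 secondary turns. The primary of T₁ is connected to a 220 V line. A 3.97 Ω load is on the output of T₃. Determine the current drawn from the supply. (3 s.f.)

Secondary of T₁: V = 220.00 × 773/1457 = 116.72 V.
Secondary of T₂: V = 116.72 × 1097/2461 = 52.028 V.
Secondary of T₃: V = 52.028 × 2228/2370 = 48.911 V.
I_load = 48.911/3.97 = 12.320 A, so P_out = 48.911 × 12.320 = 602.59 W.
All ideal ⇒ P_in = P_out, so I_supply = 602.59/220 = 2.74 A.

I_supply ≈ 2.74 A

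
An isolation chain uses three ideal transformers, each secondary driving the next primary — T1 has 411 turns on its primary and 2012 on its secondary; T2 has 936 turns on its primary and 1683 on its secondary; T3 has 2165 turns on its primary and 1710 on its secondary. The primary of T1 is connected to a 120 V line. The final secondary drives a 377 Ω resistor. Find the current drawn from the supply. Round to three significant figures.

I_supply ≈ 15.4 A

Secondary of T1: V = 120.00 × 2012/411 = 587.45 V.
Secondary of T2: V = 587.45 × 1683/936 = 1056.3 V.
Secondary of T3: V = 1056.3 × 1710/2165 = 834.28 V.
I_load = 834.28/377 = 2.2130 A, so P_out = 834.28 × 2.2130 = 1846.2 W.
All ideal ⇒ P_in = P_out, so I_supply = 1846.2/120 = 15.4 A.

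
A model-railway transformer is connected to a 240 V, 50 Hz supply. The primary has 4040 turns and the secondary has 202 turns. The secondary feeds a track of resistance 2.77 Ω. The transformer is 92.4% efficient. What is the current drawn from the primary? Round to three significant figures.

I_p ≈ 0.234 A

V_s = 240 × 202/4040 = 12.000 V.
I_s = V_s/R = 12.000/2.77 = 4.3321 A.
P_out = V_s I_s = 12.000 × 4.3321 = 51.986 W.
P_in = P_out/η = 51.986/0.924 = 56.261 W.
I_p = P_in/V_p = 56.261/240 = 0.234 A.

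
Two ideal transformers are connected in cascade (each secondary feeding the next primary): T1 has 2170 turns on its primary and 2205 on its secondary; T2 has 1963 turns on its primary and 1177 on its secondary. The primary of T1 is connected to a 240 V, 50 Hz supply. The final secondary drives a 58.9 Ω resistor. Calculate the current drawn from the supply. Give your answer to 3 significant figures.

I_supply ≈ 1.51 A

Secondary of T1: V = 240.00 × 2205/2170 = 243.87 V.
Secondary of T2: V = 243.87 × 1177/1963 = 146.22 V.
I_load = 146.22/58.9 = 2.4826 A, so P_out = 146.22 × 2.4826 = 363.01 W.
All ideal ⇒ P_in = P_out, so I_supply = 363.01/240 = 1.51 A.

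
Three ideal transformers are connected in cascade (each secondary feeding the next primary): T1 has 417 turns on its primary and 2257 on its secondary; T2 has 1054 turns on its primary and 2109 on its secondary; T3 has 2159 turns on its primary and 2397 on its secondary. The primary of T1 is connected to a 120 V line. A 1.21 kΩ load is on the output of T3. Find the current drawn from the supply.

I_supply ≈ 14.3 A

Secondary of T1: V = 120.00 × 2257/417 = 649.50 V.
Secondary of T2: V = 649.50 × 2109/1054 = 1299.6 V.
Secondary of T3: V = 1299.6 × 2397/2159 = 1442.9 V.
I_load = 1442.9/1210 = 1.1925 A, so P_out = 1442.9 × 1.1925 = 1720.6 W.
All ideal ⇒ P_in = P_out, so I_supply = 1720.6/120 = 14.3 A.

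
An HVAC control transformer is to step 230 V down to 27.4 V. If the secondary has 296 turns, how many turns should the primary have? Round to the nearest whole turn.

N_p = 2485 turns

N_p/N_s = V_p/V_s, so N_p = 296 × 230/27.4 = 2484.7 ≈ 2485 turns.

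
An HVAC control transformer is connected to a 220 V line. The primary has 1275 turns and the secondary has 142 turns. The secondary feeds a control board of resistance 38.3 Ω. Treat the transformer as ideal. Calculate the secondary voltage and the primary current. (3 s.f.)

V_s ≈ 24.5 V, I_p ≈ 0.0712 A

V_s = V_p × N_s/N_p = 220 × 142/1275 = 24.502 V.
I_s = V_s/R = 24.502/38.3 = 0.63974 A.
I_p = I_s × N_s/N_p = 0.63974 × 142/1275 = 0.0712 A.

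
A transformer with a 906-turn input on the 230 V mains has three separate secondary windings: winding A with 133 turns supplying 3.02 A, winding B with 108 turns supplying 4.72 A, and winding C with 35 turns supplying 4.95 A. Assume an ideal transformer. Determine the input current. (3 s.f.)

I_in ≈ 1.20 A

V_A = 230 × 133/906 = 33.764 V; V_B = 230 × 108/906 = 27.417 V; V_C = 230 × 35/906 = 8.8852 V.
P_out = V_A I_A + V_B I_B + V_C I_C = 33.764×3.02 + 27.417×4.72 + 8.8852×4.95 = 101.97 + 129.41 + 43.982 = 275.36 W.
Ideal ⇒ P_in = P_out, so I_in = P_out/V_in = 275.36/230 = 1.20 A.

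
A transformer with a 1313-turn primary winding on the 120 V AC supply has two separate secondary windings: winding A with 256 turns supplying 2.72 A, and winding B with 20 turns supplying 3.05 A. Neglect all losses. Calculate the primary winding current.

I_p ≈ 0.577 A

V_A = 120 × 256/1313 = 23.397 V; V_B = 120 × 20/1313 = 1.8279 V.
P_out = V_A I_A + V_B I_B = 23.397×2.72 + 1.8279×3.05 = 63.639 + 5.5750 = 69.214 W.
Ideal ⇒ P_in = P_out, so I_p = P_out/V_p = 69.214/120 = 0.577 A.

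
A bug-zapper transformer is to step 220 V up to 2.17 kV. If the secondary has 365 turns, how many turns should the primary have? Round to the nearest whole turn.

N_p/N_s = V_p/V_s, so N_p = 365 × 220/2170 = 37.0 ≈ 37 turns.

N_p = 37 turns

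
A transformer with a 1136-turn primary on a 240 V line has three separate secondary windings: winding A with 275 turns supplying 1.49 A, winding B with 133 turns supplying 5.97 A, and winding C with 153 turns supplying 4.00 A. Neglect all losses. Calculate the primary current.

I_p ≈ 1.60 A

V_A = 240 × 275/1136 = 58.099 V; V_B = 240 × 133/1136 = 28.099 V; V_C = 240 × 153/1136 = 32.324 V.
P_out = V_A I_A + V_B I_B + V_C I_C = 58.099×1.49 + 28.099×5.97 + 32.324×4.00 = 86.567 + 167.75 + 129.30 = 383.61 W.
Ideal ⇒ P_in = P_out, so I_p = P_out/V_p = 383.61/240 = 1.60 A.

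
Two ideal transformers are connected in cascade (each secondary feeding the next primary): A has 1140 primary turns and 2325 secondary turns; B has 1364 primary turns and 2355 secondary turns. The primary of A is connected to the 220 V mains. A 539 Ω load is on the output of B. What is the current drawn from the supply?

I_supply ≈ 5.06 A

Secondary of A: V = 220.00 × 2325/1140 = 448.68 V.
Secondary of B: V = 448.68 × 2355/1364 = 774.67 V.
I_load = 774.67/539 = 1.4372 A, so P_out = 774.67 × 1.4372 = 1113.4 W.
All ideal ⇒ P_in = P_out, so I_supply = 1113.4/220 = 5.06 A.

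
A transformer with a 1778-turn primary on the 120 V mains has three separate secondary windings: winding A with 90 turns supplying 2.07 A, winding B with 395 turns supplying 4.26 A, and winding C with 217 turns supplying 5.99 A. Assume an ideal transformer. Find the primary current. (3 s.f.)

V_A = 120 × 90/1778 = 6.0742 V; V_B = 120 × 395/1778 = 26.659 V; V_C = 120 × 217/1778 = 14.646 V.
P_out = V_A I_A + V_B I_B + V_C I_C = 6.0742×2.07 + 26.659×4.26 + 14.646×5.99 = 12.574 + 113.57 + 87.728 = 213.87 W.
Ideal ⇒ P_in = P_out, so I_p = P_out/V_p = 213.87/120 = 1.78 A.

I_p ≈ 1.78 A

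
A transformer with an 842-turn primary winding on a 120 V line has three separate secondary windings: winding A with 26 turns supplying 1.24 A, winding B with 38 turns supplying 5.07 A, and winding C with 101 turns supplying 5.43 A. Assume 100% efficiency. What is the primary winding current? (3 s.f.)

I_p ≈ 0.918 A

V_A = 120 × 26/842 = 3.7055 V; V_B = 120 × 38/842 = 5.4157 V; V_C = 120 × 101/842 = 14.394 V.
P_out = V_A I_A + V_B I_B + V_C I_C = 3.7055×1.24 + 5.4157×5.07 + 14.394×5.43 = 4.5948 + 27.457 + 78.161 = 110.21 W.
Ideal ⇒ P_in = P_out, so I_p = P_out/V_p = 110.21/120 = 0.918 A.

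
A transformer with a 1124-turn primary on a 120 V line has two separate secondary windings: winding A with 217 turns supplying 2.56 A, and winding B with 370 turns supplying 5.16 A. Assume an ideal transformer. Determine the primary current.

I_p ≈ 2.19 A

V_A = 120 × 217/1124 = 23.167 V; V_B = 120 × 370/1124 = 39.502 V.
P_out = V_A I_A + V_B I_B = 23.167×2.56 + 39.502×5.16 = 59.308 + 203.83 = 263.14 W.
Ideal ⇒ P_in = P_out, so I_p = P_out/V_p = 263.14/120 = 2.19 A.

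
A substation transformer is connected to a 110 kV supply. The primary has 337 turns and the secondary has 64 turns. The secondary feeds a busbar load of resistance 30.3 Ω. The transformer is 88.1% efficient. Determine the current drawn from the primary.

I_p ≈ 149 A

V_s = 110000 × 64/337 = 20890 V.
I_s = V_s/R = 20890/30.3 = 689.45 A.
P_out = V_s I_s = 20890 × 689.45 = 1.4403×10^7 W.
P_in = P_out/η = 1.4403×10^7/0.881 = 1.6348×10^7 W.
I_p = P_in/V_p = 1.6348×10^7/110000 = 149 A.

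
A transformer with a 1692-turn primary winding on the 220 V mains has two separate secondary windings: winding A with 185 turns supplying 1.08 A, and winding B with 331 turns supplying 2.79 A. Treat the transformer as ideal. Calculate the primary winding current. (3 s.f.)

V_A = 220 × 185/1692 = 24.054 V; V_B = 220 × 331/1692 = 43.038 V.
P_out = V_A I_A + V_B I_B = 24.054×1.08 + 43.038×2.79 = 25.979 + 120.08 = 146.05 W.
Ideal ⇒ P_in = P_out, so I_p = P_out/V_p = 146.05/220 = 0.664 A.

I_p ≈ 0.664 A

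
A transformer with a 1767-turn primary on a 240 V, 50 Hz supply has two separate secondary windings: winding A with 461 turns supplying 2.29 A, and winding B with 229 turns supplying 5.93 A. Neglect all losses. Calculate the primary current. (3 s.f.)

V_A = 240 × 461/1767 = 62.615 V; V_B = 240 × 229/1767 = 31.104 V.
P_out = V_A I_A + V_B I_B = 62.615×2.29 + 31.104×5.93 = 143.39 + 184.44 = 327.83 W.
Ideal ⇒ P_in = P_out, so I_p = P_out/V_p = 327.83/240 = 1.37 A.

I_p ≈ 1.37 A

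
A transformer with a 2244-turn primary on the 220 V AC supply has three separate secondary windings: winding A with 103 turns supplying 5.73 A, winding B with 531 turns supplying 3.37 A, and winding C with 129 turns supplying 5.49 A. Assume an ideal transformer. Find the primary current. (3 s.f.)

V_A = 220 × 103/2244 = 10.098 V; V_B = 220 × 531/2244 = 52.059 V; V_C = 220 × 129/2244 = 12.647 V.
P_out = V_A I_A + V_B I_B + V_C I_C = 10.098×5.73 + 52.059×3.37 + 12.647×5.49 = 57.862 + 175.44 + 69.432 = 302.73 W.
Ideal ⇒ P_in = P_out, so I_p = P_out/V_p = 302.73/220 = 1.38 A.

I_p ≈ 1.38 A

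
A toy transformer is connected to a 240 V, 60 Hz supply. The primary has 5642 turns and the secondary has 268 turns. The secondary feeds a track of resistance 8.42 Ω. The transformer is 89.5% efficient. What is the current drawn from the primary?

V_s = 240 × 268/5642 = 11.400 V.
I_s = V_s/R = 11.400/8.42 = 1.3539 A.
P_out = V_s I_s = 11.400 × 1.3539 = 15.435 W.
P_in = P_out/η = 15.435/0.895 = 17.246 W.
I_p = P_in/V_p = 17.246/240 = 0.0719 A.

I_p ≈ 0.0719 A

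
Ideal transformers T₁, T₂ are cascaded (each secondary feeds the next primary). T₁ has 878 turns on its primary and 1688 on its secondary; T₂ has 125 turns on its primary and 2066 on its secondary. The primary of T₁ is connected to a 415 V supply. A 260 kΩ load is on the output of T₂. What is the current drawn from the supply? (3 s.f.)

I_supply ≈ 1.61 A

After T₁: V = 415.00 × 1688/878 = 797.86 V.
After T₂: V = 797.86 × 2066/125 = 13187 V.
I_load = 13187/260000 = 0.050719 A, so P_out = 13187 × 0.050719 = 668.84 W.
All ideal ⇒ P_in = P_out, so I_supply = 668.84/415 = 1.61 A.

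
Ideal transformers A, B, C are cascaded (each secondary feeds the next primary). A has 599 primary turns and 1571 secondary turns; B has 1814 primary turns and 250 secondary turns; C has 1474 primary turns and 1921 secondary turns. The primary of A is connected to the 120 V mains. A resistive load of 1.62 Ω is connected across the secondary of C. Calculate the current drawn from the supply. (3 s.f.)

I_supply ≈ 16.4 A

Secondary of A: V = 120.00 × 1571/599 = 314.72 V.
Secondary of B: V = 314.72 × 250/1814 = 43.374 V.
Secondary of C: V = 43.374 × 1921/1474 = 56.528 V.
I_load = 56.528/1.62 = 34.894 A, so P_out = 56.528 × 34.894 = 1972.5 W.
All ideal ⇒ P_in = P_out, so I_supply = 1972.5/120 = 16.4 A.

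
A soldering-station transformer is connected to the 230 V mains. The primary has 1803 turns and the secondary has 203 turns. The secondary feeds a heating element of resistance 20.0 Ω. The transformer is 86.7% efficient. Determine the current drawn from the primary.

I_p ≈ 0.168 A

V_s = 230 × 203/1803 = 25.896 V.
I_s = V_s/R = 25.896/20.0 = 1.2948 A.
P_out = V_s I_s = 25.896 × 1.2948 = 33.529 W.
P_in = P_out/η = 33.529/0.867 = 38.673 W.
I_p = P_in/V_p = 38.673/230 = 0.168 A.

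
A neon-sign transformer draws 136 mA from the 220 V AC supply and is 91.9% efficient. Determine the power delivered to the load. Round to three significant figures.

P_out ≈ 27.5 W

P_in = V_p I_p = 220 × 0.136 = 29.920 W.
P_out = η P_in = 0.919 × 29.920 = 27.5 W.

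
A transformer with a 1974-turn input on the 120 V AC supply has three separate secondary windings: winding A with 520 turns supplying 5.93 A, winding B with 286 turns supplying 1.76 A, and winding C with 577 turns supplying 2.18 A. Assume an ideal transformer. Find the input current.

I_in ≈ 2.45 A

V_A = 120 × 520/1974 = 31.611 V; V_B = 120 × 286/1974 = 17.386 V; V_C = 120 × 577/1974 = 35.076 V.
P_out = V_A I_A + V_B I_B + V_C I_C = 31.611×5.93 + 17.386×1.76 + 35.076×2.18 = 187.45 + 30.599 + 76.466 = 294.52 W.
Ideal ⇒ P_in = P_out, so I_in = P_out/V_in = 294.52/120 = 2.45 A.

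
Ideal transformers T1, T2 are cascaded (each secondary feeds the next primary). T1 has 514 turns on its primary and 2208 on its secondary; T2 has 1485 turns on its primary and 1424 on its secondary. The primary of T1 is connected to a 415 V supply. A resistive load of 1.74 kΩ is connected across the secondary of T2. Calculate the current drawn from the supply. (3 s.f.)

Secondary of T1: V = 415.00 × 2208/514 = 1782.7 V.
Secondary of T2: V = 1782.7 × 1424/1485 = 1709.5 V.
I_load = 1709.5/1740 = 0.98247 A, so P_out = 1709.5 × 0.98247 = 1679.5 W.
All ideal ⇒ P_in = P_out, so I_supply = 1679.5/415 = 4.05 A.

I_supply ≈ 4.05 A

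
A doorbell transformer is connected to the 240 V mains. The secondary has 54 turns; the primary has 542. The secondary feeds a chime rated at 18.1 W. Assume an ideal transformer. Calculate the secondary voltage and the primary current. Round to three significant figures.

V_s ≈ 23.9 V, I_p ≈ 0.0754 A

V_s = V_p × N_s/N_p = 240 × 54/542 = 23.911 V.
I_s = P/V_s = 18.1/23.911 = 0.75696 A.
I_p = I_s × N_s/N_p = 0.75696 × 54/542 = 0.0754 A.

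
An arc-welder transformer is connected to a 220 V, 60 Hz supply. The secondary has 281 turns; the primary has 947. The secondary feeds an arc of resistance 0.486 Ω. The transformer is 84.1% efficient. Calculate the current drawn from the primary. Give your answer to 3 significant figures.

I_p ≈ 47.4 A

V_s = 220 × 281/947 = 65.280 V.
I_s = V_s/R = 65.280/0.486 = 134.32 A.
P_out = V_s I_s = 65.280 × 134.32 = 8768.4 W.
P_in = P_out/η = 8768.4/0.841 = 10426 W.
I_p = P_in/V_p = 10426/220 = 47.4 A.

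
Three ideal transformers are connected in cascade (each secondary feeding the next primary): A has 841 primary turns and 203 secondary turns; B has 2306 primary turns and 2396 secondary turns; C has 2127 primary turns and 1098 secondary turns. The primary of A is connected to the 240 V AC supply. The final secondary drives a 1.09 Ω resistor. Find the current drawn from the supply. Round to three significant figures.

Secondary of A: V = 240.00 × 203/841 = 57.931 V.
Secondary of B: V = 57.931 × 2396/2306 = 60.192 V.
Secondary of C: V = 60.192 × 1098/2127 = 31.072 V.
I_load = 31.072/1.09 = 28.507 A, so P_out = 31.072 × 28.507 = 885.77 W.
All ideal ⇒ P_in = P_out, so I_supply = 885.77/240 = 3.69 A.

I_supply ≈ 3.69 A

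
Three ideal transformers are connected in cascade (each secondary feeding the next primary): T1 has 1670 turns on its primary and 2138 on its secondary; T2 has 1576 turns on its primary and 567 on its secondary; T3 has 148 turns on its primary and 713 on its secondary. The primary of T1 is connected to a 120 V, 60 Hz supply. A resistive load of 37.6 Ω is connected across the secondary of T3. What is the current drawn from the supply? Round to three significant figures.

After T1: V = 120.00 × 2138/1670 = 153.63 V.
After T2: V = 153.63 × 567/1576 = 55.271 V.
After T3: V = 55.271 × 713/148 = 266.27 V.
I_load = 266.27/37.6 = 7.0817 A, so P_out = 266.27 × 7.0817 = 1885.7 W.
All ideal ⇒ P_in = P_out, so I_supply = 1885.7/120 = 15.7 A.

I_supply ≈ 15.7 A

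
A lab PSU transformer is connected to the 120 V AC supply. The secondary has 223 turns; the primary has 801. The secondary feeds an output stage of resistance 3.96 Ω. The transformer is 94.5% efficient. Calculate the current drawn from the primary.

V_s = 120 × 223/801 = 33.408 V.
I_s = V_s/R = 33.408/3.96 = 8.4364 A.
P_out = V_s I_s = 33.408 × 8.4364 = 281.85 W.
P_in = P_out/η = 281.85/0.945 = 298.25 W.
I_p = P_in/V_p = 298.25/120 = 2.49 A.

I_p ≈ 2.49 A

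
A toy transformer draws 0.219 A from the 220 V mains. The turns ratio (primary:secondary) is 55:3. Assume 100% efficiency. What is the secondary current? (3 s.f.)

I_s ≈ 4.01 A

I_s/I_p = N_p/N_s, so I_s = 0.219 × 55/3 = 4.01 A.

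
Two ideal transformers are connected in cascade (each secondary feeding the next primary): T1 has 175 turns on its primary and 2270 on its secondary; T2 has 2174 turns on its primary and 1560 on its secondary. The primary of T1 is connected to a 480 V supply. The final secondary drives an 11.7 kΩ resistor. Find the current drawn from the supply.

I_supply ≈ 3.55 A

After T1: V = 480.00 × 2270/175 = 6226.3 V.
After T2: V = 6226.3 × 1560/2174 = 4467.8 V.
I_load = 4467.8/11700 = 0.38186 A, so P_out = 4467.8 × 0.38186 = 1706.1 W.
All ideal ⇒ P_in = P_out, so I_supply = 1706.1/480 = 3.55 A.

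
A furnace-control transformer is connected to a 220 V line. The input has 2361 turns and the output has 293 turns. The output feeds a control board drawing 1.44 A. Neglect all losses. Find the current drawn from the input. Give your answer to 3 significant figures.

I_in ≈ 0.179 A

For an ideal transformer I_in N_in = I_out N_out, so I_in = 1.44 × 293/2361 = 0.179 A.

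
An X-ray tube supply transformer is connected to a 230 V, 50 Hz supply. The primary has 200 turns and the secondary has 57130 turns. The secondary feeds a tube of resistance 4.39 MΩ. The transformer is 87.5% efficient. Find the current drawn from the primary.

I_p ≈ 4.89 A

V_s = 230 × 57130/200 = 65700 V.
I_s = V_s/R = 65700/(4.39×10^6) = 0.014966 A.
P_out = V_s I_s = 65700 × 0.014966 = 983.24 W.
P_in = P_out/η = 983.24/0.875 = 1123.7 W.
I_p = P_in/V_p = 1123.7/230 = 4.89 A.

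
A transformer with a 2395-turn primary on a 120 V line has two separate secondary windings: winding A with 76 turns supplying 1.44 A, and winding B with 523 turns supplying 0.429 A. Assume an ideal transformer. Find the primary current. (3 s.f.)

V_A = 120 × 76/2395 = 3.8079 V; V_B = 120 × 523/2395 = 26.205 V.
P_out = V_A I_A + V_B I_B = 3.8079×1.44 + 26.205×0.429 = 5.4834 + 11.242 = 16.725 W.
Ideal ⇒ P_in = P_out, so I_p = P_out/V_p = 16.725/120 = 0.139 A.

I_p ≈ 0.139 A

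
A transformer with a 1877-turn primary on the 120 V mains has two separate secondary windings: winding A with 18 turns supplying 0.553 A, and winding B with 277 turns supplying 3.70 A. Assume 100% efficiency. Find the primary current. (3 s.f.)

I_p ≈ 0.551 A

V_A = 120 × 18/1877 = 1.1508 V; V_B = 120 × 277/1877 = 17.709 V.
P_out = V_A I_A + V_B I_B = 1.1508×0.553 + 17.709×3.70 = 0.63638 + 65.524 = 66.160 W.
Ideal ⇒ P_in = P_out, so I_p = P_out/V_p = 66.160/120 = 0.551 A.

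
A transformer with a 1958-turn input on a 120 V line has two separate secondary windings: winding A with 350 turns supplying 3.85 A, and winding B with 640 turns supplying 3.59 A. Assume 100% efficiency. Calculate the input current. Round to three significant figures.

V_A = 120 × 350/1958 = 21.450 V; V_B = 120 × 640/1958 = 39.224 V.
P_out = V_A I_A + V_B I_B = 21.450×3.85 + 39.224×3.59 = 82.584 + 140.81 = 223.40 W.
Ideal ⇒ P_in = P_out, so I_in = P_out/V_in = 223.40/120 = 1.86 A.

I_in ≈ 1.86 A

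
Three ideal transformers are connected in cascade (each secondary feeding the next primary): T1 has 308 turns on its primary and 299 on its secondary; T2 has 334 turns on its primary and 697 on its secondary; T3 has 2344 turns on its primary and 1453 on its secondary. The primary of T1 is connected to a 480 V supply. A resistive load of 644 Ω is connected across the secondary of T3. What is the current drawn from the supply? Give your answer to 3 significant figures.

I_supply ≈ 1.18 A

After T1: V = 480.00 × 299/308 = 465.97 V.
After T2: V = 465.97 × 697/334 = 972.41 V.
After T3: V = 972.41 × 1453/2344 = 602.78 V.
I_load = 602.78/644 = 0.93599 A, so P_out = 602.78 × 0.93599 = 564.19 W.
All ideal ⇒ P_in = P_out, so I_supply = 564.19/480 = 1.18 A.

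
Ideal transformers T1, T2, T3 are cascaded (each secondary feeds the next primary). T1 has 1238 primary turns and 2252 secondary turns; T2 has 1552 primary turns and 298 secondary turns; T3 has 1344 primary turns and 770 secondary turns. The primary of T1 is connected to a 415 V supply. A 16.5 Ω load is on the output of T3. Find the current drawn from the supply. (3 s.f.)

After T1: V = 415.00 × 2252/1238 = 754.91 V.
After T2: V = 754.91 × 298/1552 = 144.95 V.
After T3: V = 144.95 × 770/1344 = 83.045 V.
I_load = 83.045/16.5 = 5.0330 A, so P_out = 83.045 × 5.0330 = 417.96 W.
All ideal ⇒ P_in = P_out, so I_supply = 417.96/415 = 1.01 A.

I_supply ≈ 1.01 A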